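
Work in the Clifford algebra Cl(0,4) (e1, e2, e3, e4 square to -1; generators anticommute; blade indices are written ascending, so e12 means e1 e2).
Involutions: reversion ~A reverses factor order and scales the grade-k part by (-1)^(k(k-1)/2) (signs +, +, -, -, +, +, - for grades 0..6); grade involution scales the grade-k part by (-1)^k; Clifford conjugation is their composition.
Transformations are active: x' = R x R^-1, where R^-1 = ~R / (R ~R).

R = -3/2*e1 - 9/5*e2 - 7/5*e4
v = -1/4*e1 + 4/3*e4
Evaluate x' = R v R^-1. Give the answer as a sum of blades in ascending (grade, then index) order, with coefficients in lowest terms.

~R = -3/2*e1 - 9/5*e2 - 7/5*e4, and R ~R = -149/20, so R^-1 = ~R / (-149/20).
R v = 179/120 - 9/20*e12 - 47/20*e14 - 12/5*e24
Answer: 507/596*e1 + 537/745*e2 - 1727/2235*e4


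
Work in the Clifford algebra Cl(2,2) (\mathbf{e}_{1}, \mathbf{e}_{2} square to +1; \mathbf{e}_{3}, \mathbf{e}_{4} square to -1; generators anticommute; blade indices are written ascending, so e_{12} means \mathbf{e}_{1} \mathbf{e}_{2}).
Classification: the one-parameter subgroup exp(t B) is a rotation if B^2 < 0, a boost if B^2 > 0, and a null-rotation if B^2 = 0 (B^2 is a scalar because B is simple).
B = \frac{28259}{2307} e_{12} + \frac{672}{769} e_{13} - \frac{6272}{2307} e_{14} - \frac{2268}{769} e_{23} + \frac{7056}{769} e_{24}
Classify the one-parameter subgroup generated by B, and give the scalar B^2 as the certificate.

B^2 term by term: the squares give (\frac{28259}{2307})^2*(e_{12})^2 + (\frac{672}{769})^2*(e_{13})^2 + (-\frac{6272}{2307})^2*(e_{14})^2 + (-\frac{2268}{769})^2*(e_{23})^2 + (\frac{7056}{769})^2*(e_{24})^2 = \frac{798571081}{5322249}*(-1) + \frac{451584}{591361}*(+1) + \frac{39337984}{5322249}*(+1) + \frac{5143824}{591361}*(+1) + \frac{49787136}{591361}*(+1) = -49 (each basis 2-blade squares to minus the product of its generators' squares); cross terms between blades sharing an index anticommute and cancel; the commuting (index-disjoint) pairs give grade-4 terms 2*c*c'*(blade product), which cancel blade by blade — e_{1234}: -\frac{9483264}{591361} + \frac{9483264}{591361} = 0 — confirming B is simple. So B^2 = -49.
Answer: rotation, certificate B^2 = -49. One invariant decides it: the square -49 survives every conjugation, and its sign is exactly the classification.


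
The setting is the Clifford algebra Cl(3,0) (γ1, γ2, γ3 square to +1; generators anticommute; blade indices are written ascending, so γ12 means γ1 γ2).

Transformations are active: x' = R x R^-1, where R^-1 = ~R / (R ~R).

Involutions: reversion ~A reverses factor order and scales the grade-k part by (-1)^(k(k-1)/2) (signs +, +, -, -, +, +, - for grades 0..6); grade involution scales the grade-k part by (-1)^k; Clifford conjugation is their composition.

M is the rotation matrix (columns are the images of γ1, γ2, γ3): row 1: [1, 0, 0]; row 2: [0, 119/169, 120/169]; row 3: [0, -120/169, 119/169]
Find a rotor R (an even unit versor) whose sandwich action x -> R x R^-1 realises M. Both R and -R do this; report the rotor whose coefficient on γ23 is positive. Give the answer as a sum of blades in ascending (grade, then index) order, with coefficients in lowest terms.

Method: write R = a + b12*γ12 + b13*γ13 + b23*γ23 with a^2 + b12^2 + b13^2 + b23^2 = 1 (so R^-1 = ~R). Expanding the columns R e_j ~R gives tr M = 4a^2 - 1 and, from the antisymmetric part, M21 - M12 = -4a*b12, M13 - M31 = 4a*b13, M32 - M23 = -4a*b23.
Here tr M = 407/169, so a^2 = (1 + tr M)/4 = 144/169 and a = ±12/13. Taking a = 12/13: M21 - M12 = 0, M13 - M31 = 0, M32 - M23 = -240/169, giving b12 = 0, b13 = 0, b23 = 5/13, i.e. R = 12/13 + 5/13*γ23.
Its γ23 coefficient is already positive.
Answer: 12/13 + 5/13*γ23. Sheet selection: the two-to-one cover makes ±R indistinguishable at the matrix level (trace 407/169), so uniqueness comes from the required sign on γ23.


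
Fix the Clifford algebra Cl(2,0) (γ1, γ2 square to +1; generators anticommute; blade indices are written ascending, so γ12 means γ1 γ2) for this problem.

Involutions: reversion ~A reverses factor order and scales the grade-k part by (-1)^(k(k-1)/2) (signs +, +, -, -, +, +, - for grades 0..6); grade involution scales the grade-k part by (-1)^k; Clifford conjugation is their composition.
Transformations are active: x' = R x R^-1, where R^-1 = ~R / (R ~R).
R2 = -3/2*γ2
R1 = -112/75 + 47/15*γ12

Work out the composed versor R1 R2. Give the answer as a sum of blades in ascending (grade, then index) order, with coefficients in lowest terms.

Distribute over the terms of R2 (each basis-blade product reordered to ascending indices, repeated generators contracted through their squares):
R1 (-3/2*γ2) = -47/10*γ1 + 56/25*γ2
Answer: -47/10*γ1 + 56/25*γ2


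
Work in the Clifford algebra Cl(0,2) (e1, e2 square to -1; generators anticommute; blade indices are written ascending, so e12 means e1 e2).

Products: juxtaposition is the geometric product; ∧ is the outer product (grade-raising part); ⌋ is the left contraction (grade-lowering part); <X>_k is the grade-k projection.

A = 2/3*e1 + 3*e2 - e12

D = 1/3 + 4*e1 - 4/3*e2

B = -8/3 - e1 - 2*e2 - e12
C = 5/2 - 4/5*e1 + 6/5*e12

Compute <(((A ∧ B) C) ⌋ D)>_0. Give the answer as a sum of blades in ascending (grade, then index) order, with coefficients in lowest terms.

step 1: -16/9*e1 - 8*e2 + 13/3*e12
step 2: -298/45 - 632/45*e1 - 64/3*e2 + 133/30*e12
step 3: 3446/135 - 1192/45*e1 + 1192/135*e2
step 4: 3446/135
Answer: 3446/135


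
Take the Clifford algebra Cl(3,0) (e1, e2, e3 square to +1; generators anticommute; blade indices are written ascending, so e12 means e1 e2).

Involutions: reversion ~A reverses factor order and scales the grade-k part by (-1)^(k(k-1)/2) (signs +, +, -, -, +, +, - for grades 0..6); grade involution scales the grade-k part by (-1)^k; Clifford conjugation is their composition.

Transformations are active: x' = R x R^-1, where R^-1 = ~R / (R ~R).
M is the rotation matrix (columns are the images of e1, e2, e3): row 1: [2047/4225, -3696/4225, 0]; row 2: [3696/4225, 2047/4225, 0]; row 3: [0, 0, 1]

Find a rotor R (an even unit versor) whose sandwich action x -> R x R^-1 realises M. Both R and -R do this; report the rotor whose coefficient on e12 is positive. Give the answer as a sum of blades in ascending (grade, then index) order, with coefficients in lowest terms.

Method: write R = a + b12*e12 + b13*e13 + b23*e23 with a^2 + b12^2 + b13^2 + b23^2 = 1 (so R^-1 = ~R). Expanding the columns R e_j ~R gives tr M = 4a^2 - 1 and, from the antisymmetric part, M21 - M12 = -4a*b12, M13 - M31 = 4a*b13, M32 - M23 = -4a*b23.
Here tr M = 8319/4225, so a^2 = (1 + tr M)/4 = 3136/4225 and a = ±56/65. Taking a = 56/65: M21 - M12 = 7392/4225, M13 - M31 = 0, M32 - M23 = 0, giving b12 = -33/65, b13 = 0, b23 = 0, i.e. R = 56/65 - 33/65*e12.
Its e12 coefficient is negative, so report the other preimage -R.
Answer: -56/65 + 33/65*e12. Key observation: the double cover Spin(3) -> SO(3) sends R and -R to the same matrix (trace 8319/4225 here), so the stated sign of the e12 coefficient is what selects one sheet.


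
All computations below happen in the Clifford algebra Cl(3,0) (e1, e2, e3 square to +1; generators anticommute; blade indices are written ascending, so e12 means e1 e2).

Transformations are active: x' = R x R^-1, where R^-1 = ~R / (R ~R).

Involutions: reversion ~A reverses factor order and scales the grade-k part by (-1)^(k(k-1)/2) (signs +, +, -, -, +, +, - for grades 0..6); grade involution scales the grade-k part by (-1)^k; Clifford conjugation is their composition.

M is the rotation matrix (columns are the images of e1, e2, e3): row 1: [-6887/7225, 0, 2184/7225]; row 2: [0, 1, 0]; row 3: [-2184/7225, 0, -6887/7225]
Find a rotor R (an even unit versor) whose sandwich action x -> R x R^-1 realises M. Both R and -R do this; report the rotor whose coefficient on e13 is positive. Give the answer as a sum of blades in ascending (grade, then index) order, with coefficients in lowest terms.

Method: write R = a + b12*e12 + b13*e13 + b23*e23 with a^2 + b12^2 + b13^2 + b23^2 = 1 (so R^-1 = ~R). Expanding the columns R e_j ~R gives tr M = 4a^2 - 1 and, from the antisymmetric part, M21 - M12 = -4a*b12, M13 - M31 = 4a*b13, M32 - M23 = -4a*b23.
Here tr M = -6549/7225, so a^2 = (1 + tr M)/4 = 169/7225 and a = ±13/85. Taking a = 13/85: M21 - M12 = 0, M13 - M31 = 4368/7225, M32 - M23 = 0, giving b12 = 0, b13 = 84/85, b23 = 0, i.e. R = 13/85 + 84/85*e13.
Its e13 coefficient is already positive.
Answer: 13/85 + 84/85*e13. Why the constraint matters: R and -R act identically through the sandwich — M has trace -6549/7225 either way — so only the sign condition on e13 picks one of the two preimages.


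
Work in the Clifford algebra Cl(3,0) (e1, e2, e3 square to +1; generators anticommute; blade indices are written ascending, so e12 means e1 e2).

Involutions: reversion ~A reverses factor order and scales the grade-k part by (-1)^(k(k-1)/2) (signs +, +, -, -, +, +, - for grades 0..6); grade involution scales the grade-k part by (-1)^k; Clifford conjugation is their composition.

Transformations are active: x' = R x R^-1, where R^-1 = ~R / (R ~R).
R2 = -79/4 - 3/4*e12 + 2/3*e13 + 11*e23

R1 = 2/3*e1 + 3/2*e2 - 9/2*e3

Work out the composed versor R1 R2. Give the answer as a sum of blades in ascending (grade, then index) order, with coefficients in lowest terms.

Distribute over the terms of R1 (each basis-blade product reordered to ascending indices, repeated generators contracted through their squares):
(2/3*e1) R2 = -79/6*e1 - 1/2*e2 + 4/9*e3 + 22/3*e123
(3/2*e2) R2 = 9/8*e1 - 237/8*e2 + 33/2*e3 - e123
(-9/2*e3) R2 = 3*e1 + 99/2*e2 + 711/8*e3 + 27/8*e123
Summing the partial products and collecting blades:
Answer: -217/24*e1 + 155/8*e2 + 7619/72*e3 + 233/24*e123


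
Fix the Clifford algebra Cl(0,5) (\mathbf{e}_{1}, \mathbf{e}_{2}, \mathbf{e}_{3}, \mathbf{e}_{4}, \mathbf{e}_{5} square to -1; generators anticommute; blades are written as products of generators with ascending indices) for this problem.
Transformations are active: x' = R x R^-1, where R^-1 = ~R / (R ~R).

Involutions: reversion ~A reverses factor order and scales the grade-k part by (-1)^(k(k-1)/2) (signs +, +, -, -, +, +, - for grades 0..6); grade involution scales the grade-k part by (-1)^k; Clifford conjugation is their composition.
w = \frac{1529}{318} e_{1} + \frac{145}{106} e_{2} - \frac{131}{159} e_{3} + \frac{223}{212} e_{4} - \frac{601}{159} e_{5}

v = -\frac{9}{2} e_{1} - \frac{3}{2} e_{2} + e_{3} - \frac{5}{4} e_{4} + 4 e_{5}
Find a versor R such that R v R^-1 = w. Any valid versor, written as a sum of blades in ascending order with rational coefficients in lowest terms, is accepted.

Construction: equal norms (both -\frac{657}{16}) license R = v + w = \frac{49}{159} e_{1} - \frac{7}{53} e_{2} + \frac{28}{159} e_{3} - \frac{21}{106} e_{4} + \frac{35}{159} e_{5} — nothing changes along that direction, while (v - w)/2 changes sign, so v maps onto w.
Answer: \frac{49}{159} e_{1} - \frac{7}{53} e_{2} + \frac{28}{159} e_{3} - \frac{21}{106} e_{4} + \frac{35}{159} e_{5}


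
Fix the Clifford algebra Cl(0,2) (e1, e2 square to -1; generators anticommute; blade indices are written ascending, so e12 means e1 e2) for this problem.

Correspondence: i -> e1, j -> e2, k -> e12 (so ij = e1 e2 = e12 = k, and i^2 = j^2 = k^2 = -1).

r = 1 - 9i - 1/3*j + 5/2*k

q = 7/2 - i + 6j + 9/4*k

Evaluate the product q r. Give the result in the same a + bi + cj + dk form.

In blades: q = 7/2 - e1 + 6*e2 + 9/4*e12, r = 1 - 9*e1 - 1/3*e2 + 5/2*e12.
Distribute q over r term by term (generator squares from the signature, products reordered to ascending indices): (7/2)*r = 7/2 - 63/2*e1 - 7/6*e2 + 35/4*e12; (-e1)*r = -9 - e1 + 5/2*e2 + 1/3*e12; (6*e2)*r = 2 + 15*e1 + 6*e2 + 54*e12; (9/4*e12)*r = -45/8 + 3/4*e1 - 81/4*e2 + 9/4*e12.
Sum: -73/8 - 67/4*e1 - 155/12*e2 + 196/3*e12; translating back through the correspondence:
Answer: -73/8 - 67/4*i - 155/12*j + 196/3*k


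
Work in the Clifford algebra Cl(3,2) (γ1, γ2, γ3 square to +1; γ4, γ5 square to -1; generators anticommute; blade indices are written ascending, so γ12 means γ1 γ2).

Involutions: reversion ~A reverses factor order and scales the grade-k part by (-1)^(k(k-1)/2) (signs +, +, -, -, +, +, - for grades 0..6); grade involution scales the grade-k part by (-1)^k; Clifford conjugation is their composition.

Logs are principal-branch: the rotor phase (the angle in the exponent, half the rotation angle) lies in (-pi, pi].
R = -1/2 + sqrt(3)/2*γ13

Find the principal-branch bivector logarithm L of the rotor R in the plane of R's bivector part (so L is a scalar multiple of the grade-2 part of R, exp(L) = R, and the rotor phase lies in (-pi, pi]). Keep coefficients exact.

The scalar part of R is -1/2, which pins the rotor phase on the principal branch; dividing the bivector part by the sine of that phase recovers the unit plane, and L is the phase times that plane.
Concretely: cos(phase) = -1/2 gives phase = ±2*pi/3, and since phase/sin(phase) is even the sign is immaterial: L = (phase/sin(phase)) * <R>_2 = (4*sqrt(3)*pi/9) * <R>_2.
Answer: 2*pi/3*γ13


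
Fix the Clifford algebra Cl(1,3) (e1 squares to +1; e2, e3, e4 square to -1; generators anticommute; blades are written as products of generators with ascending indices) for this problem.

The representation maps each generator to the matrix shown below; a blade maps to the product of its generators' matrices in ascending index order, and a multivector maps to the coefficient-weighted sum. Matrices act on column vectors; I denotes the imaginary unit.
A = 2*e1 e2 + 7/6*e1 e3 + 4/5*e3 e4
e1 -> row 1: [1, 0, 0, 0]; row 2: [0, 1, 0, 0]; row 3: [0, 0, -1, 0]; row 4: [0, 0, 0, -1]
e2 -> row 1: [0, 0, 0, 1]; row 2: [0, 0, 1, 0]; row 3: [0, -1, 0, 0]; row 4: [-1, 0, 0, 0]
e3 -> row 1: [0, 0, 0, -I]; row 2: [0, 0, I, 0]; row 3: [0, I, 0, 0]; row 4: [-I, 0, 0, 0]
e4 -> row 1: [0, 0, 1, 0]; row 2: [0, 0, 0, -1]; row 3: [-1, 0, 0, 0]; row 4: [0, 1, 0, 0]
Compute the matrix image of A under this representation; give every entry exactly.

Bivector images (products of the table entries): rho(e1 e2) = rho(e1)rho(e2) = row 1: [0, 0, 0, 1]; row 2: [0, 0, 1, 0]; row 3: [0, 1, 0, 0]; row 4: [1, 0, 0, 0]; rho(e1 e3) = rho(e1)rho(e3) = row 1: [0, 0, 0, -I]; row 2: [0, 0, I, 0]; row 3: [0, -I, 0, 0]; row 4: [I, 0, 0, 0]; rho(e3 e4) = rho(e3)rho(e4) = row 1: [0, -I, 0, 0]; row 2: [-I, 0, 0, 0]; row 3: [0, 0, 0, -I]; row 4: [0, 0, -I, 0].
M = (2)*rho(e1 e2) + (7/6)*rho(e1 e3) + (4/5)*rho(e3 e4), summed entrywise:
Answer: row 1: [0, -4*I/5, 0, 2 - 7*I/6]; row 2: [-4*I/5, 0, 2 + 7*I/6, 0]; row 3: [0, 2 - 7*I/6, 0, -4*I/5]; row 4: [2 + 7*I/6, 0, -4*I/5, 0]


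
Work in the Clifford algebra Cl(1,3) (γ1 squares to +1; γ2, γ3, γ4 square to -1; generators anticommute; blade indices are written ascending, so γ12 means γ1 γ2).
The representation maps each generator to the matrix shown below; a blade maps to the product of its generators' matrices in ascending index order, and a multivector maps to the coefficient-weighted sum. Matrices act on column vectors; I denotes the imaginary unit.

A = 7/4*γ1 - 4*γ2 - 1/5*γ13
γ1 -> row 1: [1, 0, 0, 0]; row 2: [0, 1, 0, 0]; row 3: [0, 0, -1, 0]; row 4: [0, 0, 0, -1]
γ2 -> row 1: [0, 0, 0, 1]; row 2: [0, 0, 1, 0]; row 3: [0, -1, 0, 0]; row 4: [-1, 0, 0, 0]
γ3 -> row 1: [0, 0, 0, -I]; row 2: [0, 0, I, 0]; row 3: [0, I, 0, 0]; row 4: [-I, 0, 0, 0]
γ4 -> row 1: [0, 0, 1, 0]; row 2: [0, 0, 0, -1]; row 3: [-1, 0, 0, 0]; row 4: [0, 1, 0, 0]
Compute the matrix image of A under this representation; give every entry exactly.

Bivector images (products of the table entries): rho(γ13) = rho(γ1)rho(γ3) = row 1: [0, 0, 0, -I]; row 2: [0, 0, I, 0]; row 3: [0, -I, 0, 0]; row 4: [I, 0, 0, 0].
M = (7/4)*rho(γ1) + (-4)*rho(γ2) + (-1/5)*rho(γ13), summed entrywise:
Answer: row 1: [7/4, 0, 0, -4 + I/5]; row 2: [0, 7/4, -4 - I/5, 0]; row 3: [0, 4 + I/5, -7/4, 0]; row 4: [4 - I/5, 0, 0, -7/4]


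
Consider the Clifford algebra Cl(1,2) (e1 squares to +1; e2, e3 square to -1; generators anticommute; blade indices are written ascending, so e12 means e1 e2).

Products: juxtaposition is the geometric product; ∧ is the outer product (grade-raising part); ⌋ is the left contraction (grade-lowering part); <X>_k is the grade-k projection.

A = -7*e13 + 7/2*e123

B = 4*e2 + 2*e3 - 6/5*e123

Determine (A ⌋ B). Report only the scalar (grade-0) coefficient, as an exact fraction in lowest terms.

step 1: 21/5 - 42/5*e2
Answer: 21/5


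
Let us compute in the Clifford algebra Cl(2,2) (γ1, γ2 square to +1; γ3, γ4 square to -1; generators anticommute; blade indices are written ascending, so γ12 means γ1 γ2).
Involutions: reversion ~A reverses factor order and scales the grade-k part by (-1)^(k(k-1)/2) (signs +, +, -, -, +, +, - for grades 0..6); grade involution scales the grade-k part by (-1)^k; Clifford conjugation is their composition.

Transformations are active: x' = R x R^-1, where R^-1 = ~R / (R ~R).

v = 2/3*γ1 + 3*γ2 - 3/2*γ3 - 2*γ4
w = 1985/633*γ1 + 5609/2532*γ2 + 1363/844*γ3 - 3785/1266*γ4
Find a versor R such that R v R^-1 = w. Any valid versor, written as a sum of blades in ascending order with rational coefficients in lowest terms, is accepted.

Why this works: both vectors square to 115/36, so q(v) = q(w) and R = v + w = 2407/633*γ1 + 13205/2532*γ2 + 97/844*γ3 - 6317/1266*γ4 carries v to w — its own direction survives, the complement (v - w)/2 flips.
Answer: 2407/633*γ1 + 13205/2532*γ2 + 97/844*γ3 - 6317/1266*γ4


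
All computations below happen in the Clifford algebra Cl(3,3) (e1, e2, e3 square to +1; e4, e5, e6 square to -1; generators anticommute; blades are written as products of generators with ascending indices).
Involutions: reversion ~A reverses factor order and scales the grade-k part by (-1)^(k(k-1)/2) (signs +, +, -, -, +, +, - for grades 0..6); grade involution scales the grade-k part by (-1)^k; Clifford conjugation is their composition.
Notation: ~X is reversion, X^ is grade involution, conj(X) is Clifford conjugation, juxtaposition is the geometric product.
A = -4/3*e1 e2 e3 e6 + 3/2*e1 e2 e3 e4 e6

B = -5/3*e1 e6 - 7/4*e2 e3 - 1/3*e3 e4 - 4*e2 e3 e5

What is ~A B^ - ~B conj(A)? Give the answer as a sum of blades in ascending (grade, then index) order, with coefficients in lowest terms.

first term: -7/3*e1 e6 + 20/9*e2 e3 - 1/2*e1 e2 e6 + 21/8*e1 e4 e6 - 16/3*e1 e5 e6 + 5/2*e2 e3 e4 + 4/9*e1 e2 e4 e6 + 6*e1 e4 e5 e6
second term: 7/3*e1 e6 - 20/9*e2 e3 - 1/2*e1 e2 e6 + 21/8*e1 e4 e6 - 16/3*e1 e5 e6 + 5/2*e2 e3 e4 + 4/9*e1 e2 e4 e6 + 6*e1 e4 e5 e6
Answer: -14/3*e1 e6 + 40/9*e2 e3


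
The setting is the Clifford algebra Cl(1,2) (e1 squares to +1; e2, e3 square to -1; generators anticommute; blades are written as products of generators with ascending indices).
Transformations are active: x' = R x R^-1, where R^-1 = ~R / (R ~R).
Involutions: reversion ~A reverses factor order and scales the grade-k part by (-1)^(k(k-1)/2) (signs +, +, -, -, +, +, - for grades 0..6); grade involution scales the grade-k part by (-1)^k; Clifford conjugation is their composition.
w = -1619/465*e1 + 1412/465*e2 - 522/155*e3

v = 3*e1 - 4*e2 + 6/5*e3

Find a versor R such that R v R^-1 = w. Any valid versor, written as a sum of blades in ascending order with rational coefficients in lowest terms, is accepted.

Construction: equal norms (both -211/25) license R = v + w = -224/465*e1 - 448/465*e2 - 336/155*e3 — nothing changes along that direction, while (v - w)/2 changes sign, so v maps onto w.
Answer: -224/465*e1 - 448/465*e2 - 336/155*e3


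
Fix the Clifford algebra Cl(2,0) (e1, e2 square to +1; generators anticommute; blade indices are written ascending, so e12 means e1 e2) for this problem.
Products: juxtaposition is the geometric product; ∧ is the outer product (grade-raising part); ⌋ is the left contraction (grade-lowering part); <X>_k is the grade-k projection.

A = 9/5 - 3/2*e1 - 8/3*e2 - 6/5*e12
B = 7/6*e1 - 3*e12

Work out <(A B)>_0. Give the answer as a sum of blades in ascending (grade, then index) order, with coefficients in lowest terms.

step 1: -107/20 - 59/10*e1 + 59/10*e2 - 103/45*e12
step 2: -107/20
Answer: -107/20


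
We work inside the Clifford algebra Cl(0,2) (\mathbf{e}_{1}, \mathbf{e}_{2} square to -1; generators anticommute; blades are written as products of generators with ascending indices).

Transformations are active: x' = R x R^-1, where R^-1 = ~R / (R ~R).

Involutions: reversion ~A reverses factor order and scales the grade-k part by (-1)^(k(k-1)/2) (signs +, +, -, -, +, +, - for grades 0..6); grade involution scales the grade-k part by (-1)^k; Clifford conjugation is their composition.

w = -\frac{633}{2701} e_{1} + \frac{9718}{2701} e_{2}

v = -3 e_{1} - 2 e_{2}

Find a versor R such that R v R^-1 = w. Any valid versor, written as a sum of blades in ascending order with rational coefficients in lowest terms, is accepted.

R = v + w = -\frac{8736}{2701} e_{1} + \frac{4316}{2701} e_{2} works: the equal norms (-13) guarantee its sandwich swaps v into w.
Answer: -\frac{8736}{2701} e_{1} + \frac{4316}{2701} e_{2}


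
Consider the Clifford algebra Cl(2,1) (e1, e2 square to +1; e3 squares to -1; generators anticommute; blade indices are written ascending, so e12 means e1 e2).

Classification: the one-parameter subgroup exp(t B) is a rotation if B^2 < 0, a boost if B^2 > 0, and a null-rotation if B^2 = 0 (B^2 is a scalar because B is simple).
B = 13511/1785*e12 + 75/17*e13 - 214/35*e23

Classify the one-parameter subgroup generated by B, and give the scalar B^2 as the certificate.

B^2 term by term: the squares give (13511/1785)^2*(e12)^2 + (75/17)^2*(e13)^2 + (-214/35)^2*(e23)^2 = 182547121/3186225*(-1) + 5625/289*(+1) + 45796/1225*(+1) = -4/9 (each basis 2-blade squares to minus the product of its generators' squares); cross terms between blades sharing an index anticommute and cancel. So B^2 = -4/9.
Answer: rotation, certificate B^2 = -4/9. The invariant at work: B^2 = -4/9 is unchanged by conjugation, hence its sign classifies the subgroup whatever basis B is written in.


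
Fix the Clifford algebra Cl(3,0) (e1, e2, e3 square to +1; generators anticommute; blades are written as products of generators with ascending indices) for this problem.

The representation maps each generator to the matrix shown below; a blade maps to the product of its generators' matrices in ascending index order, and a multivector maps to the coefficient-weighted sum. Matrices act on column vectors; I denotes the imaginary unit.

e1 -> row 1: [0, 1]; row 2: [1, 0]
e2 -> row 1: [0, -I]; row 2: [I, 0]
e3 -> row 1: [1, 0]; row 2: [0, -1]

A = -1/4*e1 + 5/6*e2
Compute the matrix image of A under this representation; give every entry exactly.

M = (-1/4)*rho(e1) + (5/6)*rho(e2), summed entrywise:
Answer: row 1: [0, -1/4 - 5*I/6]; row 2: [-1/4 + 5*I/6, 0]


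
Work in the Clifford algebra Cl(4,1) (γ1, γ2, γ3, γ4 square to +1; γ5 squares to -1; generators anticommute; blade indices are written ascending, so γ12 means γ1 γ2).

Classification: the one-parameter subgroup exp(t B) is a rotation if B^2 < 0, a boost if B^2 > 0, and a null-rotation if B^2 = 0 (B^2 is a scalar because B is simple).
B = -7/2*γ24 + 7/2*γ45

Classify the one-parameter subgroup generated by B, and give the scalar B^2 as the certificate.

B^2 term by term: the squares give (-7/2)^2*(γ24)^2 + (7/2)^2*(γ45)^2 = 49/4*(-1) + 49/4*(+1) = 0 (each basis 2-blade squares to minus the product of its generators' squares); cross terms between blades sharing an index anticommute and cancel. So B^2 = 0.
Answer: null-rotation, certificate B^2 = 0. B^2 = 0 is basis-independent, so its sign is the whole story.


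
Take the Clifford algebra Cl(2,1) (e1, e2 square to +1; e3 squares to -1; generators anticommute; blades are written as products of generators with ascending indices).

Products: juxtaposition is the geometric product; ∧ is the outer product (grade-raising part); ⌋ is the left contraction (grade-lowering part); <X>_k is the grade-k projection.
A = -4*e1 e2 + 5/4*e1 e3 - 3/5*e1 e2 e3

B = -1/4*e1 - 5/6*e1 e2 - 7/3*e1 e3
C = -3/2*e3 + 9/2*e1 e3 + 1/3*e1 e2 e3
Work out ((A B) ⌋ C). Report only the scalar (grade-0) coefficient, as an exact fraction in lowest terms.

step 1: -25/4 - 12/5*e2 - 3/16*e3 - 409/40*e2 e3
step 2: -9/32 - 2041/480*e1 + 75/8*e3 + 1/16*e1 e2 - 1093/40*e1 e3 - 25/12*e1 e2 e3
Answer: -9/32


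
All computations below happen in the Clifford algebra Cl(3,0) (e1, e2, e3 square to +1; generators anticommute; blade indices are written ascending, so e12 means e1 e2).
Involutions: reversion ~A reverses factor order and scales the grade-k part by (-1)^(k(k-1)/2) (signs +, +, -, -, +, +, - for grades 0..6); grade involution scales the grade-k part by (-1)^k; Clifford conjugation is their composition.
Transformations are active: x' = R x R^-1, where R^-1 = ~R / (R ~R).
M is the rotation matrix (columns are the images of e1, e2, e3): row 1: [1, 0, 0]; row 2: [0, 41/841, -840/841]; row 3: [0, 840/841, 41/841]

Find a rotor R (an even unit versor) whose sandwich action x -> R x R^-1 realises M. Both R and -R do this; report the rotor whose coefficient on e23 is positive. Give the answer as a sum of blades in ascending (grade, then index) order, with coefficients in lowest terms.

Method: write R = a + b12*e12 + b13*e13 + b23*e23 with a^2 + b12^2 + b13^2 + b23^2 = 1 (so R^-1 = ~R). Expanding the columns R e_j ~R gives tr M = 4a^2 - 1 and, from the antisymmetric part, M21 - M12 = -4a*b12, M13 - M31 = 4a*b13, M32 - M23 = -4a*b23.
Here tr M = 923/841, so a^2 = (1 + tr M)/4 = 441/841 and a = ±21/29. Taking a = 21/29: M21 - M12 = 0, M13 - M31 = 0, M32 - M23 = 1680/841, giving b12 = 0, b13 = 0, b23 = -20/29, i.e. R = 21/29 - 20/29*e23.
Its e23 coefficient is negative, so report the other preimage -R.
Answer: -21/29 + 20/29*e23. Sheet selection: the two-to-one cover makes ±R indistinguishable at the matrix level (trace 923/841), so uniqueness comes from the required sign on e23.


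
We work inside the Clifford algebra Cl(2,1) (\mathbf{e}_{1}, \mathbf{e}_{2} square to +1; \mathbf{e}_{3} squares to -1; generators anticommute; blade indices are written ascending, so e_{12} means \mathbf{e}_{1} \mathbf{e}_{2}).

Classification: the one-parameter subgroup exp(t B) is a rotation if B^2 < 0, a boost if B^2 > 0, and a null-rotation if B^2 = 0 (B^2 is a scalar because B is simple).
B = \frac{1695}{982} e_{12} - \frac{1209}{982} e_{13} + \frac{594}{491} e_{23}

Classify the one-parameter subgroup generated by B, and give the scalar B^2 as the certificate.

B^2 term by term: the squares give (\frac{1695}{982})^2*(e_{12})^2 + (-\frac{1209}{982})^2*(e_{13})^2 + (\frac{594}{491})^2*(e_{23})^2 = \frac{2873025}{964324}*(-1) + \frac{1461681}{964324}*(+1) + \frac{352836}{241081}*(+1) = 0 (each basis 2-blade squares to minus the product of its generators' squares); cross terms between blades sharing an index anticommute and cancel. So B^2 = 0.
Answer: null-rotation, certificate B^2 = 0. One invariant decides it: the square 0 survives every conjugation, and its sign is exactly the classification.


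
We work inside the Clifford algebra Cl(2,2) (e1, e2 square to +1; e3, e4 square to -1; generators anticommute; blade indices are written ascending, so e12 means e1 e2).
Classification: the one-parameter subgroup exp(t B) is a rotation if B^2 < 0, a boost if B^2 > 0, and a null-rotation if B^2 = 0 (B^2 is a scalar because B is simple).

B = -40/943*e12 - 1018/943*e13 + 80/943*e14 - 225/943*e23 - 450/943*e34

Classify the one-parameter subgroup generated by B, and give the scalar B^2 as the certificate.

B^2 term by term: the squares give (-40/943)^2*(e12)^2 + (-1018/943)^2*(e13)^2 + (80/943)^2*(e14)^2 + (-225/943)^2*(e23)^2 + (-450/943)^2*(e34)^2 = 1600/889249*(-1) + 1036324/889249*(+1) + 6400/889249*(+1) + 50625/889249*(+1) + 202500/889249*(-1) = 1 (each basis 2-blade squares to minus the product of its generators' squares); cross terms between blades sharing an index anticommute and cancel; the commuting (index-disjoint) pairs give grade-4 terms 2*c*c'*(blade product), which cancel blade by blade — e1234: 36000/889249 - 36000/889249 = 0 — confirming B is simple. So B^2 = 1.
Answer: boost, certificate B^2 = 1. Because 1 is invariant under every versor sandwich, the classification follows from its sign alone.


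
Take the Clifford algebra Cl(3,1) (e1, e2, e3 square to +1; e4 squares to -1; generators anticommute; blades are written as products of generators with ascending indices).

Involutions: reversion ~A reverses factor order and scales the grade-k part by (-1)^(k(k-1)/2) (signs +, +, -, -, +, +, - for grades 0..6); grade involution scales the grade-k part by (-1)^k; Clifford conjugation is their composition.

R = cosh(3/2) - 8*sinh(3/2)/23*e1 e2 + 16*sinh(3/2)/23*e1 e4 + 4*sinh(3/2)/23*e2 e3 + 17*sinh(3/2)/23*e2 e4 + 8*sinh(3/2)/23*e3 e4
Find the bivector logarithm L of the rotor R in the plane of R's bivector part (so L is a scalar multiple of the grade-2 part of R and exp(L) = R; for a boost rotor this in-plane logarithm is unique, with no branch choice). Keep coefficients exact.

The scalar part of R is cosh(3/2), giving the rapidity magnitude (cosh is even); the bivector part supplies orientation, its quotient by sinh of the rapidity is the plane, and L = rapidity * plane — unique in that plane, since flipping both signs leaves L unchanged.
Concretely: cosh(rapidity) = cosh(3/2) gives rapidity = ±3/2, and since rapidity/sinh(rapidity) is even the sign is immaterial: L = (rapidity/sinh(rapidity)) * <R>_2 = (3/(2*sinh(3/2))) * <R>_2.
Answer: -12/23*e1 e2 + 24/23*e1 e4 + 6/23*e2 e3 + 51/46*e2 e4 + 12/23*e3 e4


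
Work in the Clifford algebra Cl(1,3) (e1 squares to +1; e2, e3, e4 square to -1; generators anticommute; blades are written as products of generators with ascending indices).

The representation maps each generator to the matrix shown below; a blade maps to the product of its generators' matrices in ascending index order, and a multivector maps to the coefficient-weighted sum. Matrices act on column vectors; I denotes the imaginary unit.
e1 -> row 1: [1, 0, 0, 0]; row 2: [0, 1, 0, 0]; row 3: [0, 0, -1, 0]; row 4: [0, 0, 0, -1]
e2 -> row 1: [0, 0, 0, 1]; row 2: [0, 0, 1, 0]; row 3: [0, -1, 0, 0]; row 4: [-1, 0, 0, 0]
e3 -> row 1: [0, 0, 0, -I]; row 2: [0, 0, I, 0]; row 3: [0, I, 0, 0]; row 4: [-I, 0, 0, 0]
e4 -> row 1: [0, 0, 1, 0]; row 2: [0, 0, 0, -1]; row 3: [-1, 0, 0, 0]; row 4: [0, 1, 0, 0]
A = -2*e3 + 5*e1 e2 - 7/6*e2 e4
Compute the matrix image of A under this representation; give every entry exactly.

Bivector images (products of the table entries): rho(e1 e2) = rho(e1)rho(e2) = row 1: [0, 0, 0, 1]; row 2: [0, 0, 1, 0]; row 3: [0, 1, 0, 0]; row 4: [1, 0, 0, 0]; rho(e2 e4) = rho(e2)rho(e4) = row 1: [0, 1, 0, 0]; row 2: [-1, 0, 0, 0]; row 3: [0, 0, 0, 1]; row 4: [0, 0, -1, 0].
M = (-2)*rho(e3) + (5)*rho(e1 e2) + (-7/6)*rho(e2 e4), summed entrywise:
Answer: row 1: [0, -7/6, 0, 5 + 2*I]; row 2: [7/6, 0, 5 - 2*I, 0]; row 3: [0, 5 - 2*I, 0, -7/6]; row 4: [5 + 2*I, 0, 7/6, 0]


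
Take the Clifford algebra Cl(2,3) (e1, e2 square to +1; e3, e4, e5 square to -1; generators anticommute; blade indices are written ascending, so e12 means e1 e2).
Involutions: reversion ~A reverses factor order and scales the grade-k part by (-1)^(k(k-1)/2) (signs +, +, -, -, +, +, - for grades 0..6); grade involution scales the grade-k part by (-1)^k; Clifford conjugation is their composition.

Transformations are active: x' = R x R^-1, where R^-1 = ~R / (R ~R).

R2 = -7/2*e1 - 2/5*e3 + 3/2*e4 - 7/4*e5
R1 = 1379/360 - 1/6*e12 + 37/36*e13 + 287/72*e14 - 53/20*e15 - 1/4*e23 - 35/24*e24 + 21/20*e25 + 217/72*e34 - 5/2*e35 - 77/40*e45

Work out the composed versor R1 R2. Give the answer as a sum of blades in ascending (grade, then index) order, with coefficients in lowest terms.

Distribute over the terms of R2 (each basis-blade product reordered to ascending indices, repeated generators contracted through their squares):
R1 (-7/2*e1) = -9653/720*e1 - 7/12*e2 + 259/72*e3 + 2009/144*e4 - 371/40*e5 + 7/8*e123 + 245/48*e124 - 147/40*e125 - 1519/144*e134 + 35/4*e135 + 539/80*e145
R1 (-2/5*e3) = 37/90*e1 - 1/10*e2 - 1379/900*e3 - 217/180*e4 + e5 + 1/15*e123 + 287/180*e134 - 53/50*e135 - 7/12*e234 + 21/50*e235 + 77/100*e345
R1 (3/2*e4) = -287/48*e1 + 35/16*e2 - 217/48*e3 + 1379/240*e4 - 231/80*e5 - 1/4*e124 + 37/24*e134 + 159/40*e145 - 3/8*e234 - 63/40*e245 + 15/4*e345
R1 (-7/4*e5) = -371/80*e1 + 147/80*e2 - 35/8*e3 - 539/160*e4 - 9653/1440*e5 + 7/24*e125 - 259/144*e135 - 2009/288*e145 + 7/16*e235 + 245/96*e245 - 1519/288*e345
Summing the partial products and collecting blades:
Answer: -1889/80*e1 + 401/120*e2 - 8197/1200*e3 + 7259/480*e4 - 25727/1440*e5 + 113/120*e123 + 233/48*e124 - 203/60*e125 - 593/80*e134 + 21209/3600*e135 + 5381/1440*e145 - 23/24*e234 + 343/400*e235 + 469/480*e245 - 5431/7200*e345


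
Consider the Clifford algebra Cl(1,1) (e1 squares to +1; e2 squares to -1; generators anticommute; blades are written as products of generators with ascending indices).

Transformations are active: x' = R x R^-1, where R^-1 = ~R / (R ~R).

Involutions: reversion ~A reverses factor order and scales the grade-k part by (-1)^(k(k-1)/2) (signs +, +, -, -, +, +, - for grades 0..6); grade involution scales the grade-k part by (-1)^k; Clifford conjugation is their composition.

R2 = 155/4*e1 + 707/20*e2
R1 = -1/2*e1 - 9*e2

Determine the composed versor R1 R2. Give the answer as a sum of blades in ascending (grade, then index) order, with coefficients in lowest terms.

Distribute over the terms of R1 (each basis-blade product reordered to ascending indices, repeated generators contracted through their squares):
(-1/2*e1) R2 = -155/8 - 707/40*e1 e2
(-9*e2) R2 = 6363/20 + 1395/4*e1 e2
Summing the partial products and collecting blades:
Answer: 11951/40 + 13243/40*e1 e2


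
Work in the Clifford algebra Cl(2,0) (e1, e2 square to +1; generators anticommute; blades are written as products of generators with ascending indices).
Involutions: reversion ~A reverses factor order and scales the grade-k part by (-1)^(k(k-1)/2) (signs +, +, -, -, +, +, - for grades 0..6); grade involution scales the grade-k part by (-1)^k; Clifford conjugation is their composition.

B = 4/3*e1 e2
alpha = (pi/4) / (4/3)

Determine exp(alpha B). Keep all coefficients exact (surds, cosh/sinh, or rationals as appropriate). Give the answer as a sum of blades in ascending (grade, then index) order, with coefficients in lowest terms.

B^2 = (4/3)^2*(e1 e2)^2 = 16/9*(-1) = -16/9 (a basis 2-blade squares to minus the product of its generators' squares).
B^2 = -16/9 — the series telescopes trigonometrically here: l = 4/3, alpha*l = pi/4, so exp(alpha B) = cos(pi/4) + (sin(pi/4)/(4/3))*B = sqrt(2)/2 + (3*sqrt(2)/8)*B.
Answer: sqrt(2)/2 + sqrt(2)/2*e1 e2


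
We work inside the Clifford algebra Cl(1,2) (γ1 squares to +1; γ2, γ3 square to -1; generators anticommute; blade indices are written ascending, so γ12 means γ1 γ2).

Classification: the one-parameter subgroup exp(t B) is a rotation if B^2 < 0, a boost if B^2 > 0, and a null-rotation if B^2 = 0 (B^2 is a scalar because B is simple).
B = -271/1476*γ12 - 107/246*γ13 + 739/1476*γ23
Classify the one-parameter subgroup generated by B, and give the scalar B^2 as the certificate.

B^2 term by term: the squares give (-271/1476)^2*(γ12)^2 + (-107/246)^2*(γ13)^2 + (739/1476)^2*(γ23)^2 = 73441/2178576*(+1) + 11449/60516*(+1) + 546121/2178576*(-1) = -1/36 (each basis 2-blade squares to minus the product of its generators' squares); cross terms between blades sharing an index anticommute and cancel. So B^2 = -1/36.
Answer: rotation, certificate B^2 = -1/36. B^2 = -1/36 is basis-independent, so its sign is the whole story.


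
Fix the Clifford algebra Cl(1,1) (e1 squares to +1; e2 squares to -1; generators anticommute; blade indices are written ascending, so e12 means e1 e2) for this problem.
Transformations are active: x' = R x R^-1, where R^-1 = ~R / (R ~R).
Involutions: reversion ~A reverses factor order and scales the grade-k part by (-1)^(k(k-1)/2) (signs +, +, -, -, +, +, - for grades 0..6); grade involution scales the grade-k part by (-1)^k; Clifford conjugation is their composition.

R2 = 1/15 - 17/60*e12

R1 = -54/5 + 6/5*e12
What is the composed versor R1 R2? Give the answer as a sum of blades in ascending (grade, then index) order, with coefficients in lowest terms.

Distribute over the terms of R1 (each basis-blade product reordered to ascending indices, repeated generators contracted through their squares):
(-54/5) R2 = -18/25 + 153/50*e12
(6/5*e12) R2 = -17/50 + 2/25*e12
Summing the partial products and collecting blades:
Answer: -53/50 + 157/50*e12


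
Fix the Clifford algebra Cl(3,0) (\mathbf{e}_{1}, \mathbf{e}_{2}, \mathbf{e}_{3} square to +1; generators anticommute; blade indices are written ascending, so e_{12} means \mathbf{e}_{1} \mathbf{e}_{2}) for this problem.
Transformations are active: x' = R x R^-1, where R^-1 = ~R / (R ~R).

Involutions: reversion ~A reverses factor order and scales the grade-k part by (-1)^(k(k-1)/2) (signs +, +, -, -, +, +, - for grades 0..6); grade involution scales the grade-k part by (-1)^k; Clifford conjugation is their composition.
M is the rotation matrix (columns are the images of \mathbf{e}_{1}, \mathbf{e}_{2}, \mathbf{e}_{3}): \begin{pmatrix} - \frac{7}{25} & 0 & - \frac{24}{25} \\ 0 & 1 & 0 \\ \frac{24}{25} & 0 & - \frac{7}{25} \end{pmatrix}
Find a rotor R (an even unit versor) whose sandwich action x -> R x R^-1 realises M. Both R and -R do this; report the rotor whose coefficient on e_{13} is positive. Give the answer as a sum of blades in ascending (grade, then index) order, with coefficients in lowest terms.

Method: write R = a + b12*e_{12} + b13*e_{13} + b23*e_{23} with a^2 + b12^2 + b13^2 + b23^2 = 1 (so R^-1 = ~R). Expanding the columns R e_j ~R gives tr M = 4a^2 - 1 and, from the antisymmetric part, M21 - M12 = -4a*b12, M13 - M31 = 4a*b13, M32 - M23 = -4a*b23.
Here tr M = \frac{11}{25}, so a^2 = (1 + tr M)/4 = \frac{9}{25} and a = ±\frac{3}{5}. Taking a = \frac{3}{5}: M21 - M12 = 0, M13 - M31 = -\frac{48}{25}, M32 - M23 = 0, giving b12 = 0, b13 = -\frac{4}{5}, b23 = 0, i.e. R = \frac{3}{5} - \frac{4}{5} e_{13}.
Its e_{13} coefficient is negative, so report the other preimage -R.
Answer: -\frac{3}{5} + \frac{4}{5} e_{13}. Recall the cover is two-to-one: with M of trace \frac{11}{25}, both preimages act alike, and the stated e_{13} sign chooses the sheet.


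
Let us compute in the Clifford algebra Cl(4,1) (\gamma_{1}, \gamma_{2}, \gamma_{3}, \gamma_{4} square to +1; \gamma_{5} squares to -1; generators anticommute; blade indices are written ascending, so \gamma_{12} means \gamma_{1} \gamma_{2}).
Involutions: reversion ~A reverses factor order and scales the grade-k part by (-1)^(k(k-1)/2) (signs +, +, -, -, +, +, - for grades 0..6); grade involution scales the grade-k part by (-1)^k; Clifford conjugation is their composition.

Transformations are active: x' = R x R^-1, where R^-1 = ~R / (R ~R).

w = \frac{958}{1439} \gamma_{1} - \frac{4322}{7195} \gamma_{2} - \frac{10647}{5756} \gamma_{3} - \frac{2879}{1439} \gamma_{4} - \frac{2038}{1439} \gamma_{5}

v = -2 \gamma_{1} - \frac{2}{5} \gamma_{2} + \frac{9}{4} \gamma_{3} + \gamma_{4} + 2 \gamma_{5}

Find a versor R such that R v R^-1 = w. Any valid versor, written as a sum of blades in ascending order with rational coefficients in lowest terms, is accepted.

The midline construction: v and w both square to \frac{2489}{400}, so reflecting in their sum -\frac{1920}{1439} \gamma_{1} - \frac{1440}{1439} \gamma_{2} + \frac{576}{1439} \gamma_{3} - \frac{1440}{1439} \gamma_{4} + \frac{840}{1439} \gamma_{5} exchanges them.
Answer: -\frac{1920}{1439} \gamma_{1} - \frac{1440}{1439} \gamma_{2} + \frac{576}{1439} \gamma_{3} - \frac{1440}{1439} \gamma_{4} + \frac{840}{1439} \gamma_{5}


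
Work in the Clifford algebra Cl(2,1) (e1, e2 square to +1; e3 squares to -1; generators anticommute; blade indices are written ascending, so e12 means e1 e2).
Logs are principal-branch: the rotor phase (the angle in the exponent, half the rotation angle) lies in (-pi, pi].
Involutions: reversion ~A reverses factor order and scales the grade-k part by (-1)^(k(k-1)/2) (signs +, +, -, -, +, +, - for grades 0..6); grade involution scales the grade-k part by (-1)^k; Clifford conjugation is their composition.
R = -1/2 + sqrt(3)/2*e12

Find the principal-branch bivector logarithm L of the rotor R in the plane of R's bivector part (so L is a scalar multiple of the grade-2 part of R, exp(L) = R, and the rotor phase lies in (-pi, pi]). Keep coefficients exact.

The scalar part of R is -1/2, which pins the rotor phase on the principal branch; dividing the bivector part by the sine of that phase recovers the unit plane, and L is the phase times that plane.
Concretely: cos(phase) = -1/2 gives phase = ±2*pi/3, and since phase/sin(phase) is even the sign is immaterial: L = (phase/sin(phase)) * <R>_2 = (4*sqrt(3)*pi/9) * <R>_2.
Answer: 2*pi/3*e12
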